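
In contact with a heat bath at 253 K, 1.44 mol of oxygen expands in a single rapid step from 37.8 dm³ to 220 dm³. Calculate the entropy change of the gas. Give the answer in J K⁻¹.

ΔS_gas = 21.1 J/K

Entropy is a state function, so ΔS_gas depends only on the end states.
For an isothermal ideal gas ΔS_gas = nR ln(V₂/V₁) = 1.44 × 8.314 × ln(220/37.8) = 21.1 J/K.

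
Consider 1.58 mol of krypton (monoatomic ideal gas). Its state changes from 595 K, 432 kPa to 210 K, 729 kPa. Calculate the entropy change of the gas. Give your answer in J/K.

ΔS = nC_p ln(T₂/T₁) − nR ln(P₂/P₁), with C_p = 5R/2 = 20.79 J mol⁻¹ K⁻¹ for a monoatomic ideal gas.
ΔS = 1.58 × [20.79 × ln(210/595) − 8.314 × ln(729/432)] = -41.1 J/K.

ΔS = -41.1 J/K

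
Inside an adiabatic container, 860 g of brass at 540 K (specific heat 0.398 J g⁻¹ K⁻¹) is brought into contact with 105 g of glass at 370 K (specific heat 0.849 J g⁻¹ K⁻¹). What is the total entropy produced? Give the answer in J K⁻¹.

ΔS_total = 4.68 J/K

Energy balance: T_f = (m₁c₁T₁ + m₂c₂T₂)/(m₁c₁ + m₂c₂) = 504.87 K.
ΔS₁ = m₁c₁ ln(T_f/T₁) = 342.28 × ln(504.87/540) = -23.0225 J/K.
ΔS₂ = m₂c₂ ln(T_f/T₂) = 89.145 × ln(504.87/370) = 27.7066 J/K.
ΔS_total = -23.0225 + 27.7066 = 4.68 J/K.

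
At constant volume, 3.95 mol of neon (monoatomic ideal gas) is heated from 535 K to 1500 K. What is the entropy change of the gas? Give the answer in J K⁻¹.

At constant volume, ΔS = nC_V ln(T₂/T₁) with C_V = 3R/2 = 12.47 J mol⁻¹ K⁻¹.
ΔS = 3.95 × 12.47 × ln(1500/535) = 50.8 J/K.

ΔS = 50.8 J/K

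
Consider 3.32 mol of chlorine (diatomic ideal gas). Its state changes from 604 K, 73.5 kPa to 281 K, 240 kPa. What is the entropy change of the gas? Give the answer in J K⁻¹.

ΔS = nC_p ln(T₂/T₁) − nR ln(P₂/P₁), with C_p = 7R/2 = 29.1 J mol⁻¹ K⁻¹ for a diatomic ideal gas.
ΔS = 3.32 × [29.1 × ln(281/604) − 8.314 × ln(240/73.5)] = -107 J/K.

ΔS = -107 J/K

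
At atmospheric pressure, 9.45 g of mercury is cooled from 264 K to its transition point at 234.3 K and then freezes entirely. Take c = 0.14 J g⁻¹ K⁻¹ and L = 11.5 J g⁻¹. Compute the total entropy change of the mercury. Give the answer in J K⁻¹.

ΔS = -0.622 J/K

Cooling step: ΔS₁ = m c ln(T_tr/T_i) = 9.45 × 0.14 × ln(234.3/264) = -0.1579 J/K.
Phase change: ΔS₂ = −mL/T_tr = −9.45 × 11.5 / 234.3 = -0.4638 J/K.
ΔS_total = (-0.1579) + (-0.4638) = -0.622 J/K.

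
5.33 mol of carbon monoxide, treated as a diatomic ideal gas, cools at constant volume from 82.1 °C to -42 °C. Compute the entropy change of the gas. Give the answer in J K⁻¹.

In kelvin: T₁ = 355.25 K, T₂ = 231.15 K. At constant volume, ΔS = nC_V ln(T₂/T₁) with C_V = 5R/2 = 20.79 J mol⁻¹ K⁻¹.
ΔS = 5.33 × 20.79 × ln(231.15/355.25) = -47.6 J/K.

ΔS = -47.6 J/K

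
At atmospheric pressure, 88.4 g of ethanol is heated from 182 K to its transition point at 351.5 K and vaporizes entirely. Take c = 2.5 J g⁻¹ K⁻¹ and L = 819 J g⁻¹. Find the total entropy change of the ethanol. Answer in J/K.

ΔS = 351 J/K

Warming step: ΔS₁ = m c ln(T_tr/T_i) = 88.4 × 2.5 × ln(351.5/182) = 145.46 J/K.
Phase change: ΔS₂ = +mL/T_tr = 88.4 × 819 / 351.5 = 205.97 J/K.
ΔS_total = (145.46) + (205.97) = 351 J/K.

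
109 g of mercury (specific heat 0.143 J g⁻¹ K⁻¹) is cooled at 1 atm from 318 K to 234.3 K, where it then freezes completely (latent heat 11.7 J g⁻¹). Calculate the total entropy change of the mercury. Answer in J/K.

ΔS = -10.2 J/K

Cooling step: ΔS₁ = m c ln(T_tr/T_i) = 109 × 0.143 × ln(234.3/318) = -4.761 J/K.
Phase change: ΔS₂ = −mL/T_tr = −109 × 11.7 / 234.3 = -5.443 J/K.
ΔS_total = (-4.761) + (-5.443) = -10.2 J/K.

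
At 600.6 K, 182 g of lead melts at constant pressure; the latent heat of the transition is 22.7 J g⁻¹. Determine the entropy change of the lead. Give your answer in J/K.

Heat absorbed by the substance: Q = mL = 182 × 22.7 = 4131.4 J.
At constant T, ΔS = Q_rev/T = 4131.4 / 600.6 = 6.88 J/K.

ΔS = 6.88 J/K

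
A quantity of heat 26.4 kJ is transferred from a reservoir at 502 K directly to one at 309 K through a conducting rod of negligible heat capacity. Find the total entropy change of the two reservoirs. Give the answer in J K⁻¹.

ΔS_total = 32.8 J/K

ΔS_hot = −Q/T_H = −26400/502 = -52.59 J/K and ΔS_cold = +Q/T_C = 26400/309 = 85.44 J/K.
ΔS_total = -52.59 + 85.44 = 32.8 J/K, positive as the second law requires.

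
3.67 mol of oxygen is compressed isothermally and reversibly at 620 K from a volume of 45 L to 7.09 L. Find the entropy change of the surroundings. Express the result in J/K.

ΔS_surr = 56.4 J/K

For an isothermal ideal gas ΔS_gas = nR ln(V₂/V₁) = 3.67 × 8.314 × ln(7.09/45) = -56.4 J/K.
The process is reversible, so ΔS_surr = −ΔS_gas = 56.4 J/K and ΔS_universe = 0.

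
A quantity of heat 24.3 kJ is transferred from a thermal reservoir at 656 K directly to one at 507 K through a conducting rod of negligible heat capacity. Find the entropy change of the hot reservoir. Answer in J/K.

ΔS_hot = -37 J/K

The hot reservoir loses heat Q, so ΔS_hot = −Q/T_H = −24300/656 = -37 J/K.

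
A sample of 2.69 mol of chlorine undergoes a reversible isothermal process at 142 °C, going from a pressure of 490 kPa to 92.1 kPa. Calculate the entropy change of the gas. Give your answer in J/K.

For an isothermal ideal gas ΔS_gas = nR ln(P₁/P₂) = 2.69 × 8.314 × ln(490/92.1) = 37.4 J/K.

ΔS_gas = 37.4 J/K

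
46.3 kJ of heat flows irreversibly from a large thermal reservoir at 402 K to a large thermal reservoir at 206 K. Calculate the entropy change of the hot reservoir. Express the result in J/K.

The hot reservoir loses heat Q, so ΔS_hot = −Q/T_H = −46300/402 = -115 J/K.

ΔS_hot = -115 J/K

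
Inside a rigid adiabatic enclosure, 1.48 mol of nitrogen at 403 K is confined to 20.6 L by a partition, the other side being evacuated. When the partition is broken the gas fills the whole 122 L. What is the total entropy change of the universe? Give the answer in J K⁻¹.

ΔS_universe = 21.9 J/K

No heat is exchanged and no work is done, so the ideal-gas temperature stays constant.
Entropy is a state function; using a reversible isothermal path, ΔS_gas = nR ln(V₂/V₁) = 1.48 × 8.314 × ln(122/20.6) = 21.9 J/K.
The insulated surroundings exchange no heat, so ΔS_surr = 0 and ΔS_universe = ΔS_gas.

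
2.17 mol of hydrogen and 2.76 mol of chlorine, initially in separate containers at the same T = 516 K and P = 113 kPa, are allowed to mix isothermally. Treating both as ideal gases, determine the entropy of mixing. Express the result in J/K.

ΔS_mix = 28.1 J/K

Mole fractions: x_A = 2.17/4.93 = 0.44, x_B = 0.56.
ΔS_mix = −R(n_A ln x_A + n_B ln x_B) = −8.314 × (2.17 ln 0.44 + 2.76 ln 0.56) = 28.1 J/K.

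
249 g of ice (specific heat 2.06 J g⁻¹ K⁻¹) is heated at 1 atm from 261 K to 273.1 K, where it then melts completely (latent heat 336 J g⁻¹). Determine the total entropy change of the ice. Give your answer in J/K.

ΔS = 330 J/K

Warming step: ΔS₁ = m c ln(T_tr/T_i) = 249 × 2.06 × ln(273.1/261) = 23.25 J/K.
Phase change: ΔS₂ = +mL/T_tr = 249 × 336 / 273.1 = 306.3 J/K.
ΔS_total = (23.25) + (306.3) = 330 J/K.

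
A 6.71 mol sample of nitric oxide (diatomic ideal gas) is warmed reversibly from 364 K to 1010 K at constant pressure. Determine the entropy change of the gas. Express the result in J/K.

At constant pressure, ΔS = nC_p ln(T₂/T₁) with C_p = 7R/2 = 29.1 J mol⁻¹ K⁻¹.
ΔS = 6.71 × 29.1 × ln(1010/364) = 199 J/K.

ΔS = 199 J/K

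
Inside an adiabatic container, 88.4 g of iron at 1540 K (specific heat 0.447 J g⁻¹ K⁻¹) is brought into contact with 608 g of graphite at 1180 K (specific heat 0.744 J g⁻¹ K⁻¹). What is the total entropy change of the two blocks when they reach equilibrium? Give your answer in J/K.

ΔS_total = 1.39 J/K

Energy balance: T_f = (m₁c₁T₁ + m₂c₂T₂)/(m₁c₁ + m₂c₂) = 1208.9 K.
ΔS₁ = m₁c₁ ln(T_f/T₁) = 39.5148 × ln(1208.9/1540) = -9.5647 J/K.
ΔS₂ = m₂c₂ ln(T_f/T₂) = 452.352 × ln(1208.9/1180) = 10.953 J/K.
ΔS_total = -9.5647 + 10.953 = 1.39 J/K.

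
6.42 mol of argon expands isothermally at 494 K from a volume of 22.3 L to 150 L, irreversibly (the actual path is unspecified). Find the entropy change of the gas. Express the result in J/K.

Entropy is a state function, so ΔS_gas depends only on the end states.
For an isothermal ideal gas ΔS_gas = nR ln(V₂/V₁) = 6.42 × 8.314 × ln(150/22.3) = 102 J/K.

ΔS_gas = 102 J/K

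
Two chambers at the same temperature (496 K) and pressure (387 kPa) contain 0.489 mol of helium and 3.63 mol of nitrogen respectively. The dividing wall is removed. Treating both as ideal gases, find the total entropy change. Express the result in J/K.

ΔS_mix = 12.5 J/K

Mole fractions: x_A = 0.489/4.12 = 0.119, x_B = 0.881.
ΔS_mix = −R(n_A ln x_A + n_B ln x_B) = −8.314 × (0.489 ln 0.119 + 3.63 ln 0.881) = 12.5 J/K.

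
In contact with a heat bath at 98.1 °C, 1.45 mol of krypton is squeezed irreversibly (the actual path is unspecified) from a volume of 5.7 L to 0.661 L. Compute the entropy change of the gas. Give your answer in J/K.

ΔS_gas = -26 J/K

Entropy is a state function, so ΔS_gas depends only on the end states.
For an isothermal ideal gas ΔS_gas = nR ln(V₂/V₁) = 1.45 × 8.314 × ln(0.661/5.7) = -26 J/K.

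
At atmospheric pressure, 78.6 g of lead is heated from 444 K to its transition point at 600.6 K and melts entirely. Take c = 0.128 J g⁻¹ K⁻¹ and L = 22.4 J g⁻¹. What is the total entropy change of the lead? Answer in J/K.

ΔS = 5.97 J/K

Warming step: ΔS₁ = m c ln(T_tr/T_i) = 78.6 × 0.128 × ln(600.6/444) = 3.039 J/K.
Phase change: ΔS₂ = +mL/T_tr = 78.6 × 22.4 / 600.6 = 2.931 J/K.
ΔS_total = (3.039) + (2.931) = 5.97 J/K.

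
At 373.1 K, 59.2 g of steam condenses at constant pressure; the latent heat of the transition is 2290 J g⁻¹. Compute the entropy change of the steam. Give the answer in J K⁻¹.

ΔS = -363 J/K

Heat released by the substance: Q = −mL = −59.2 × 2290 = −135568 J.
At constant T, ΔS = Q_rev/T = −135568 / 373.1 = -363 J/K.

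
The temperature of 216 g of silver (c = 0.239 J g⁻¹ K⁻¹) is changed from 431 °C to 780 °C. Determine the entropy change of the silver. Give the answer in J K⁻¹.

ΔS = 20.8 J/K

In kelvin: T₁ = 704.15 K, T₂ = 1053.15 K. ΔS = ∫dQ_rev/T = m c ln(T₂/T₁) = 216 × 0.239 × ln(1053.15/704.15) = 20.8 J/K.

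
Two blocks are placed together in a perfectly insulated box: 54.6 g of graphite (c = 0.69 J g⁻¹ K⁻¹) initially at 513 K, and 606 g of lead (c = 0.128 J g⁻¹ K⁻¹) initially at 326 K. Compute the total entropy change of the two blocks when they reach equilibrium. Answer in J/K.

Energy balance: T_f = (m₁c₁T₁ + m₂c₂T₂)/(m₁c₁ + m₂c₂) = 387.13 K.
ΔS₁ = m₁c₁ ln(T_f/T₁) = 37.674 × ln(387.13/513) = -10.606 J/K.
ΔS₂ = m₂c₂ ln(T_f/T₂) = 77.568 × ln(387.13/326) = 13.332 J/K.
ΔS_total = -10.606 + 13.332 = 2.73 J/K.

ΔS_total = 2.73 J/K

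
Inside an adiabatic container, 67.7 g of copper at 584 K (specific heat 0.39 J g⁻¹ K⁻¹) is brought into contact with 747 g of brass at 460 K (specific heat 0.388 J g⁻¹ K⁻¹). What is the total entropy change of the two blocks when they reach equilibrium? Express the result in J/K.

ΔS_total = 0.737 J/K

Energy balance: T_f = (m₁c₁T₁ + m₂c₂T₂)/(m₁c₁ + m₂c₂) = 470.35 K.
ΔS₁ = m₁c₁ ln(T_f/T₁) = 26.403 × ln(470.35/584) = -5.714 J/K.
ΔS₂ = m₂c₂ ln(T_f/T₂) = 289.836 × ln(470.35/460) = 6.451 J/K.
ΔS_total = -5.714 + 6.451 = 0.737 J/K.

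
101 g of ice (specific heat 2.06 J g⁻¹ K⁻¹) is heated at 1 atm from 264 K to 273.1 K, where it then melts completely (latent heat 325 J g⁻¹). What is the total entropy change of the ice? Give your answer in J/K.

ΔS = 127 J/K

Warming step: ΔS₁ = m c ln(T_tr/T_i) = 101 × 2.06 × ln(273.1/264) = 7.051 J/K.
Phase change: ΔS₂ = +mL/T_tr = 101 × 325 / 273.1 = 120.2 J/K.
ΔS_total = (7.051) + (120.2) = 127 J/K.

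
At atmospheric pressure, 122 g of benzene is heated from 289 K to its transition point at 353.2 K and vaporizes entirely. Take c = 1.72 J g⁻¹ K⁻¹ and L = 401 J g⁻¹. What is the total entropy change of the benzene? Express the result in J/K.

Warming step: ΔS₁ = m c ln(T_tr/T_i) = 122 × 1.72 × ln(353.2/289) = 42.1 J/K.
Phase change: ΔS₂ = +mL/T_tr = 122 × 401 / 353.2 = 138.5 J/K.
ΔS_total = (42.1) + (138.5) = 181 J/K.

ΔS = 181 J/K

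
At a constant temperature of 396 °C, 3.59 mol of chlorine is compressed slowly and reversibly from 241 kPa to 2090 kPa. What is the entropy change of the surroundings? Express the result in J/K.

ΔS_surr = 64.5 J/K

For an isothermal ideal gas ΔS_gas = nR ln(P₁/P₂) = 3.59 × 8.314 × ln(241/2090) = -64.5 J/K.
The process is reversible, so ΔS_surr = −ΔS_gas = 64.5 J/K and ΔS_universe = 0.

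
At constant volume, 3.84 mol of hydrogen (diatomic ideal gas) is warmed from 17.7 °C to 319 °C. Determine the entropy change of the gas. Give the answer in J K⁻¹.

In kelvin: T₁ = 290.85 K, T₂ = 592.15 K. At constant volume, ΔS = nC_V ln(T₂/T₁) with C_V = 5R/2 = 20.79 J mol⁻¹ K⁻¹.
ΔS = 3.84 × 20.79 × ln(592.15/290.85) = 56.7 J/K.

ΔS = 56.7 J/K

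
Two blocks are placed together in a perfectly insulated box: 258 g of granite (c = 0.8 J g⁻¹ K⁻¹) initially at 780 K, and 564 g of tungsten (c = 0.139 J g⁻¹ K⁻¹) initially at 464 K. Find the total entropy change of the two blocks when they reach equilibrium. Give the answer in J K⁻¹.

Energy balance: T_f = (m₁c₁T₁ + m₂c₂T₂)/(m₁c₁ + m₂c₂) = 693.01 K.
ΔS₁ = m₁c₁ ln(T_f/T₁) = 206.4 × ln(693.01/780) = -24.41 J/K.
ΔS₂ = m₂c₂ ln(T_f/T₂) = 78.396 × ln(693.01/464) = 31.45 J/K.
ΔS_total = -24.41 + 31.45 = 7.04 J/K.

ΔS_total = 7.04 J/K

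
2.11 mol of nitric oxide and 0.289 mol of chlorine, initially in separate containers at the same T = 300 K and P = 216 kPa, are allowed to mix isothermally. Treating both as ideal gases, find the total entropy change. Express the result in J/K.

ΔS_mix = 7.34 J/K

Mole fractions: x_A = 2.11/2.4 = 0.88, x_B = 0.12.
ΔS_mix = −R(n_A ln x_A + n_B ln x_B) = −8.314 × (2.11 ln 0.88 + 0.289 ln 0.12) = 7.34 J/K.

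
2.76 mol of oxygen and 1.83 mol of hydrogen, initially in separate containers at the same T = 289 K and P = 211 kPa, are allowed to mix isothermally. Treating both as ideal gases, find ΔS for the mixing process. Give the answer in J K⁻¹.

ΔS_mix = 25.7 J/K

Mole fractions: x_A = 2.76/4.59 = 0.601, x_B = 0.399.
ΔS_mix = −R(n_A ln x_A + n_B ln x_B) = −8.314 × (2.76 ln 0.601 + 1.83 ln 0.399) = 25.7 J/K.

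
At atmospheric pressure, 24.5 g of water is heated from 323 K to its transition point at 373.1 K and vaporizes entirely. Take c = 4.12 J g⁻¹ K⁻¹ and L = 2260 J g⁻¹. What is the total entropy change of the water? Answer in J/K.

Warming step: ΔS₁ = m c ln(T_tr/T_i) = 24.5 × 4.12 × ln(373.1/323) = 14.55 J/K.
Phase change: ΔS₂ = +mL/T_tr = 24.5 × 2260 / 373.1 = 148.4 J/K.
ΔS_total = (14.55) + (148.4) = 163 J/K.

ΔS = 163 J/K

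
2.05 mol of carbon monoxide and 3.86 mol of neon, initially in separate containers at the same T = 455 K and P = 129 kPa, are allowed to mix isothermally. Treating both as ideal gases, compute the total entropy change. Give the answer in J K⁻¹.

ΔS_mix = 31.7 J/K

Mole fractions: x_A = 2.05/5.91 = 0.347, x_B = 0.653.
ΔS_mix = −R(n_A ln x_A + n_B ln x_B) = −8.314 × (2.05 ln 0.347 + 3.86 ln 0.653) = 31.7 J/K.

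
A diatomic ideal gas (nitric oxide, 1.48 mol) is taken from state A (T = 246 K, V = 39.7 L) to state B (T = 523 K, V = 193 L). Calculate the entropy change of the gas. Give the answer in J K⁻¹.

ΔS = 42.7 J/K

Entropy is a state function: ΔS = nC_V ln(T₂/T₁) + nR ln(V₂/V₁), with C_V = 5R/2 = 20.79 J mol⁻¹ K⁻¹ for a diatomic ideal gas.
ΔS = 1.48 × [20.79 × ln(523/246) + 8.314 × ln(193/39.7)] = 42.7 J/K.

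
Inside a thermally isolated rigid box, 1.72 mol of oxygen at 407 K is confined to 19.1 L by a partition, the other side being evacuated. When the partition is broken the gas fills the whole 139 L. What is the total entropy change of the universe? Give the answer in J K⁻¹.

ΔS_universe = 28.4 J/K

No heat is exchanged and no work is done, so the ideal-gas temperature stays constant.
Entropy is a state function; using a reversible isothermal path, ΔS_gas = nR ln(V₂/V₁) = 1.72 × 8.314 × ln(139/19.1) = 28.4 J/K.
The insulated surroundings exchange no heat, so ΔS_surr = 0 and ΔS_universe = ΔS_gas.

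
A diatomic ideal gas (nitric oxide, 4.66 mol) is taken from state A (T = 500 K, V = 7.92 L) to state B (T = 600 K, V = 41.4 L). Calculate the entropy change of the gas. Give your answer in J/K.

ΔS = 81.7 J/K

Entropy is a state function: ΔS = nC_V ln(T₂/T₁) + nR ln(V₂/V₁), with C_V = 5R/2 = 20.79 J mol⁻¹ K⁻¹ for a diatomic ideal gas.
ΔS = 4.66 × [20.79 × ln(600/500) + 8.314 × ln(41.4/7.92)] = 81.7 J/K.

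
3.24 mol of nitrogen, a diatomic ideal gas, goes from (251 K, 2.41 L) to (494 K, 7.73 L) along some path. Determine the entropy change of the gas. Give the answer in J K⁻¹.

ΔS = 77 J/K

Entropy is a state function: ΔS = nC_V ln(T₂/T₁) + nR ln(V₂/V₁), with C_V = 5R/2 = 20.79 J mol⁻¹ K⁻¹ for a diatomic ideal gas.
ΔS = 3.24 × [20.79 × ln(494/251) + 8.314 × ln(7.73/2.41)] = 77 J/K.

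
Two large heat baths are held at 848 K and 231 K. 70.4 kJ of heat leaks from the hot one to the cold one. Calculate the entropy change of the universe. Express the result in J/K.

ΔS_hot = −Q/T_H = −70400/848 = -83.02 J/K and ΔS_cold = +Q/T_C = 70400/231 = 304.8 J/K.
ΔS_total = -83.02 + 304.8 = 222 J/K, positive as the second law requires.

ΔS_total = 222 J/K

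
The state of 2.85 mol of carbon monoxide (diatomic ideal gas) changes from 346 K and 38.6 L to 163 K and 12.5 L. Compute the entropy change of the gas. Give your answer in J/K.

ΔS = -71.3 J/K

Entropy is a state function: ΔS = nC_V ln(T₂/T₁) + nR ln(V₂/V₁), with C_V = 5R/2 = 20.79 J mol⁻¹ K⁻¹ for a diatomic ideal gas.
ΔS = 2.85 × [20.79 × ln(163/346) + 8.314 × ln(12.5/38.6)] = -71.3 J/K.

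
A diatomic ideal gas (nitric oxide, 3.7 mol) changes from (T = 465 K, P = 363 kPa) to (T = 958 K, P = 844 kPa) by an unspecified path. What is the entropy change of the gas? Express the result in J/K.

ΔS = 51.9 J/K

ΔS = nC_p ln(T₂/T₁) − nR ln(P₂/P₁), with C_p = 7R/2 = 29.1 J mol⁻¹ K⁻¹ for a diatomic ideal gas.
ΔS = 3.7 × [29.1 × ln(958/465) − 8.314 × ln(844/363)] = 51.9 J/K.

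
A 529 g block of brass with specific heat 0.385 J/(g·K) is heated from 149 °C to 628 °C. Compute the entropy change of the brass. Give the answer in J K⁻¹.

ΔS = 154 J/K

In kelvin: T₁ = 422.15 K, T₂ = 901.15 K. ΔS = ∫dQ_rev/T = m c ln(T₂/T₁) = 529 × 0.385 × ln(901.15/422.15) = 154 J/K.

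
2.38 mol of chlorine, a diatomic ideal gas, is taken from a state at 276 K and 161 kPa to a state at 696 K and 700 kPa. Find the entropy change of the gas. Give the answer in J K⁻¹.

ΔS = nC_p ln(T₂/T₁) − nR ln(P₂/P₁), with C_p = 7R/2 = 29.1 J mol⁻¹ K⁻¹ for a diatomic ideal gas.
ΔS = 2.38 × [29.1 × ln(696/276) − 8.314 × ln(700/161)] = 35 J/K.

ΔS = 35 J/K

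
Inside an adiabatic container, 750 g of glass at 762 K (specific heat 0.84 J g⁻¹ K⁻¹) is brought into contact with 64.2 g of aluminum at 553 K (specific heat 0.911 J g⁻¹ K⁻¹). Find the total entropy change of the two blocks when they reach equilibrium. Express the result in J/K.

ΔS_total = 2.52 J/K

Energy balance: T_f = (m₁c₁T₁ + m₂c₂T₂)/(m₁c₁ + m₂c₂) = 744.25 K.
ΔS₁ = m₁c₁ ln(T_f/T₁) = 630 × ln(744.25/762) = -14.85 J/K.
ΔS₂ = m₂c₂ ln(T_f/T₂) = 58.4862 × ln(744.25/553) = 17.37 J/K.
ΔS_total = -14.85 + 17.37 = 2.52 J/K.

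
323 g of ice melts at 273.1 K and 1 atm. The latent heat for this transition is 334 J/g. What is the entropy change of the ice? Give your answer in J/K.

ΔS = 395 J/K

Heat absorbed by the substance: Q = mL = 323 × 334 = 107882 J.
At constant T, ΔS = Q_rev/T = 107882 / 273.1 = 395 J/K.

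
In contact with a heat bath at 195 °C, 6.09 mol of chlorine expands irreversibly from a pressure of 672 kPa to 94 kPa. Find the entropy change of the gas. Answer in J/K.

Entropy is a state function, so ΔS_gas depends only on the end states.
For an isothermal ideal gas ΔS_gas = nR ln(P₁/P₂) = 6.09 × 8.314 × ln(672/94) = 99.6 J/K.

ΔS_gas = 99.6 J/K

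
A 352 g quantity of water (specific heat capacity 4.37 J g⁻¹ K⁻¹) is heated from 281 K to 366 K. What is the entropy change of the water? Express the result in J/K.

ΔS = ∫dQ_rev/T = m c ln(T₂/T₁) = 352 × 4.37 × ln(366/281) = 407 J/K.

ΔS = 407 J/K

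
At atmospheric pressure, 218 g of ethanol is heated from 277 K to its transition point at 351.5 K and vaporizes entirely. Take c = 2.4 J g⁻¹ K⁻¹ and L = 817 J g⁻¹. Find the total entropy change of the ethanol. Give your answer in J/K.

ΔS = 631 J/K

Warming step: ΔS₁ = m c ln(T_tr/T_i) = 218 × 2.4 × ln(351.5/277) = 124.6 J/K.
Phase change: ΔS₂ = +mL/T_tr = 218 × 817 / 351.5 = 506.7 J/K.
ΔS_total = (124.6) + (506.7) = 631 J/K.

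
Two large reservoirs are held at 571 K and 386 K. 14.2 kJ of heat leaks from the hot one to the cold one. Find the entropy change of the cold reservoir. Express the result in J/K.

The cold reservoir gains heat Q, so ΔS_cold = +Q/T_C = 14200/386 = 36.8 J/K.

ΔS_cold = 36.8 J/K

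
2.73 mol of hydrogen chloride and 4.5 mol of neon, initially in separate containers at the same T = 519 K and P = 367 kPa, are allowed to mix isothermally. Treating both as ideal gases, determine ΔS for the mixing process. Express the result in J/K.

Mole fractions: x_A = 2.73/7.23 = 0.378, x_B = 0.622.
ΔS_mix = −R(n_A ln x_A + n_B ln x_B) = −8.314 × (2.73 ln 0.378 + 4.5 ln 0.622) = 39.8 J/K.

ΔS_mix = 39.8 J/K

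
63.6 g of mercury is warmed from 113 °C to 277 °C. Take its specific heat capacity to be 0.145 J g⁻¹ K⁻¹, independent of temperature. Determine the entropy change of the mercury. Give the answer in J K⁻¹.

In kelvin: T₁ = 386.15 K, T₂ = 550.15 K. ΔS = ∫dQ_rev/T = m c ln(T₂/T₁) = 63.6 × 0.145 × ln(550.15/386.15) = 3.26 J/K.

ΔS = 3.26 J/K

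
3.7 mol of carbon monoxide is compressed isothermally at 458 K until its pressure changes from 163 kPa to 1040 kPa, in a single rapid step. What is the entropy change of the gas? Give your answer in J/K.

Entropy is a state function, so ΔS_gas depends only on the end states.
For an isothermal ideal gas ΔS_gas = nR ln(P₁/P₂) = 3.7 × 8.314 × ln(163/1040) = -57 J/K.

ΔS_gas = -57 J/K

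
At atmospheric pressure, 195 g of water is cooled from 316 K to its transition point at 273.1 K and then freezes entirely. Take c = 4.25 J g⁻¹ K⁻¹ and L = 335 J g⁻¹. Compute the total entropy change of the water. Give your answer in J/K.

Cooling step: ΔS₁ = m c ln(T_tr/T_i) = 195 × 4.25 × ln(273.1/316) = -120.9 J/K.
Phase change: ΔS₂ = −mL/T_tr = −195 × 335 / 273.1 = -239.2 J/K.
ΔS_total = (-120.9) + (-239.2) = -360 J/K.

ΔS = -360 J/K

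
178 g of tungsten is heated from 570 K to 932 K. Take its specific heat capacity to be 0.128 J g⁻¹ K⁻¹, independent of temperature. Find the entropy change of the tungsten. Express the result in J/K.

ΔS = 11.2 J/K

ΔS = ∫dQ_rev/T = m c ln(T₂/T₁) = 178 × 0.128 × ln(932/570) = 11.2 J/K.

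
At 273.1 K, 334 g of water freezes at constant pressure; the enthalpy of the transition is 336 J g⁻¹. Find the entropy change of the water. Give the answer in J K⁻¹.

Heat released by the substance: Q = −mL = −334 × 336 = −112224 J.
At constant T, ΔS = Q_rev/T = −112224 / 273.1 = -411 J/K.

ΔS = -411 J/K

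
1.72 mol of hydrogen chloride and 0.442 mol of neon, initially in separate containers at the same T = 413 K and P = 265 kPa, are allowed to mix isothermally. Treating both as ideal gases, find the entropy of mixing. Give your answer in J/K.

Mole fractions: x_A = 1.72/2.16 = 0.796, x_B = 0.204.
ΔS_mix = −R(n_A ln x_A + n_B ln x_B) = −8.314 × (1.72 ln 0.796 + 0.442 ln 0.204) = 9.1 J/K.

ΔS_mix = 9.1 J/K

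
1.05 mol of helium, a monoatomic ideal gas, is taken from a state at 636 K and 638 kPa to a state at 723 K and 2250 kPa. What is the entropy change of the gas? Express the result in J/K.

ΔS = nC_p ln(T₂/T₁) − nR ln(P₂/P₁), with C_p = 5R/2 = 20.79 J mol⁻¹ K⁻¹ for a monoatomic ideal gas.
ΔS = 1.05 × [20.79 × ln(723/636) − 8.314 × ln(2250/638)] = -8.2 J/K.

ΔS = -8.2 J/K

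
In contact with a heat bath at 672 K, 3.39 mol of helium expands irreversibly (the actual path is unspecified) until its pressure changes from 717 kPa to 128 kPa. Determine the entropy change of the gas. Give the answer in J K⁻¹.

Entropy is a state function, so ΔS_gas depends only on the end states.
For an isothermal ideal gas ΔS_gas = nR ln(P₁/P₂) = 3.39 × 8.314 × ln(717/128) = 48.6 J/K.

ΔS_gas = 48.6 J/K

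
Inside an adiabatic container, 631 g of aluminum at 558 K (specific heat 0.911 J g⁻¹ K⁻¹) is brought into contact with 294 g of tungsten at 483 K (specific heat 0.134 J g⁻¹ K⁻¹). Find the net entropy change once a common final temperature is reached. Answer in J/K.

Energy balance: T_f = (m₁c₁T₁ + m₂c₂T₂)/(m₁c₁ + m₂c₂) = 553.19 K.
ΔS₁ = m₁c₁ ln(T_f/T₁) = 574.841 × ln(553.19/558) = -4.977 J/K.
ΔS₂ = m₂c₂ ln(T_f/T₂) = 39.396 × ln(553.19/483) = 5.345 J/K.
ΔS_total = -4.977 + 5.345 = 0.368 J/K.

ΔS_total = 0.368 J/K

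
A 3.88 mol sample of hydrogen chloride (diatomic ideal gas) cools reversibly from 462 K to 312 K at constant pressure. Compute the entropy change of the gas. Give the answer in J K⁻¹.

ΔS = -44.3 J/K

At constant pressure, ΔS = nC_p ln(T₂/T₁) with C_p = 7R/2 = 29.1 J mol⁻¹ K⁻¹.
ΔS = 3.88 × 29.1 × ln(312/462) = -44.3 J/K.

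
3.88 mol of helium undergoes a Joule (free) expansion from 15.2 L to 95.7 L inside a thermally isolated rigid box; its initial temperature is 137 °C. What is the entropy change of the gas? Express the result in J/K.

For an ideal gas in free expansion Q = 0 and W = 0, so T is unchanged.
Entropy is a state function; using a reversible isothermal path, ΔS_gas = nR ln(V₂/V₁) = 3.88 × 8.314 × ln(95.7/15.2) = 59.4 J/K.

ΔS_gas = 59.4 J/K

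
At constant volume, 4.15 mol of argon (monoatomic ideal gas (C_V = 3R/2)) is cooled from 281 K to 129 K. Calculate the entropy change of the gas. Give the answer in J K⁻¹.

ΔS = -40.3 J/K

At constant volume, ΔS = nC_V ln(T₂/T₁) with C_V = 3R/2 = 12.47 J mol⁻¹ K⁻¹.
ΔS = 4.15 × 12.47 × ln(129/281) = -40.3 J/K.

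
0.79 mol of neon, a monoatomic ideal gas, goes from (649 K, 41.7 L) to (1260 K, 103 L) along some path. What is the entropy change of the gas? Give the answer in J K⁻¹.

ΔS = 12.5 J/K

Entropy is a state function: ΔS = nC_V ln(T₂/T₁) + nR ln(V₂/V₁), with C_V = 3R/2 = 12.47 J mol⁻¹ K⁻¹ for a monoatomic ideal gas.
ΔS = 0.79 × [12.47 × ln(1260/649) + 8.314 × ln(103/41.7)] = 12.5 J/K.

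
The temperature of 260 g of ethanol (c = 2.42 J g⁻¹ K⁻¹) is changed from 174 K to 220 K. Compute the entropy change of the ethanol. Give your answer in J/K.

ΔS = ∫dQ_rev/T = m c ln(T₂/T₁) = 260 × 2.42 × ln(220/174) = 148 J/K.

ΔS = 148 J/K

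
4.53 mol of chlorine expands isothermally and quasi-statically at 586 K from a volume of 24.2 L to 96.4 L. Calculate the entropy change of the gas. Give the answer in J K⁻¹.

For an isothermal ideal gas ΔS_gas = nR ln(V₂/V₁) = 4.53 × 8.314 × ln(96.4/24.2) = 52.1 J/K.

ΔS_gas = 52.1 J/K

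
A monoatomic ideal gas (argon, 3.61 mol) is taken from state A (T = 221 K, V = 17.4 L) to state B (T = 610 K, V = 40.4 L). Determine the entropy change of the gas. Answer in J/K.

Entropy is a state function: ΔS = nC_V ln(T₂/T₁) + nR ln(V₂/V₁), with C_V = 3R/2 = 12.47 J mol⁻¹ K⁻¹ for a monoatomic ideal gas.
ΔS = 3.61 × [12.47 × ln(610/221) + 8.314 × ln(40.4/17.4)] = 71 J/K.

ΔS = 71 J/K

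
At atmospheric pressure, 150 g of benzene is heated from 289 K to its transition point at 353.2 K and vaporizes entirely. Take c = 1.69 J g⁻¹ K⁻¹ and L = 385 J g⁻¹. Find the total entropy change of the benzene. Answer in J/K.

Warming step: ΔS₁ = m c ln(T_tr/T_i) = 150 × 1.69 × ln(353.2/289) = 50.85 J/K.
Phase change: ΔS₂ = +mL/T_tr = 150 × 385 / 353.2 = 163.5 J/K.
ΔS_total = (50.85) + (163.5) = 214 J/K.

ΔS = 214 J/K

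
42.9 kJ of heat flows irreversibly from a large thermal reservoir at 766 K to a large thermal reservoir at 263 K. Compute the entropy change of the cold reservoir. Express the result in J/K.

The cold reservoir gains heat Q, so ΔS_cold = +Q/T_C = 42900/263 = 163 J/K.

ΔS_cold = 163 J/K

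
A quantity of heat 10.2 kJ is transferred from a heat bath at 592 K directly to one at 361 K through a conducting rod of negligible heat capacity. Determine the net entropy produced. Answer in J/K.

ΔS_hot = −Q/T_H = −10200/592 = -17.23 J/K and ΔS_cold = +Q/T_C = 10200/361 = 28.25 J/K.
ΔS_total = -17.23 + 28.25 = 11 J/K, positive as the second law requires.

ΔS_total = 11 J/K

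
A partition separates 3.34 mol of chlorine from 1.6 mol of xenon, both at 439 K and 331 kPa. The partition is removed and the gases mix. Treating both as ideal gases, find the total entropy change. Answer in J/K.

ΔS_mix = 25.9 J/K

Mole fractions: x_A = 3.34/4.94 = 0.676, x_B = 0.324.
ΔS_mix = −R(n_A ln x_A + n_B ln x_B) = −8.314 × (3.34 ln 0.676 + 1.6 ln 0.324) = 25.9 J/K.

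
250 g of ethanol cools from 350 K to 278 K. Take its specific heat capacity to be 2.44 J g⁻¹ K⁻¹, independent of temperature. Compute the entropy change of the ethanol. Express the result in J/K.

ΔS = ∫dQ_rev/T = m c ln(T₂/T₁) = 250 × 2.44 × ln(278/350) = -140 J/K.

ΔS = -140 J/K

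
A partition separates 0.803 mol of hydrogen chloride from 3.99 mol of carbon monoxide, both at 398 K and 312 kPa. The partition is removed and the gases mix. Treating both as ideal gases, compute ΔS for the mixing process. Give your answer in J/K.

ΔS_mix = 18 J/K

Mole fractions: x_A = 0.803/4.79 = 0.168, x_B = 0.832.
ΔS_mix = −R(n_A ln x_A + n_B ln x_B) = −8.314 × (0.803 ln 0.168 + 3.99 ln 0.832) = 18 J/K.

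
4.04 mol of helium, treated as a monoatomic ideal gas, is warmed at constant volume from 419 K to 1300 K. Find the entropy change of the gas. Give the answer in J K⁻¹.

ΔS = 57 J/K

At constant volume, ΔS = nC_V ln(T₂/T₁) with C_V = 3R/2 = 12.47 J mol⁻¹ K⁻¹.
ΔS = 4.04 × 12.47 × ln(1300/419) = 57 J/K.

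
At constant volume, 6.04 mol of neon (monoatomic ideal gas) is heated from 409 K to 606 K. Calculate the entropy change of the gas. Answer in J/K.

ΔS = 29.6 J/K

At constant volume, ΔS = nC_V ln(T₂/T₁) with C_V = 3R/2 = 12.47 J mol⁻¹ K⁻¹.
ΔS = 6.04 × 12.47 × ln(606/409) = 29.6 J/K.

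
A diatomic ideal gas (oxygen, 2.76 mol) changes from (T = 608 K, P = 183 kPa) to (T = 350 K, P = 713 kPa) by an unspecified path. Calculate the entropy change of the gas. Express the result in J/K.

ΔS = nC_p ln(T₂/T₁) − nR ln(P₂/P₁), with C_p = 7R/2 = 29.1 J mol⁻¹ K⁻¹ for a diatomic ideal gas.
ΔS = 2.76 × [29.1 × ln(350/608) − 8.314 × ln(713/183)] = -75.6 J/K.

ΔS = -75.6 J/K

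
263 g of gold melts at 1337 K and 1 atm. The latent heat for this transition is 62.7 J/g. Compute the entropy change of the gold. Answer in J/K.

Heat absorbed by the substance: Q = mL = 263 × 62.7 = 16490.1 J.
At constant T, ΔS = Q_rev/T = 16490.1 / 1337 = 12.3 J/K.

ΔS = 12.3 J/K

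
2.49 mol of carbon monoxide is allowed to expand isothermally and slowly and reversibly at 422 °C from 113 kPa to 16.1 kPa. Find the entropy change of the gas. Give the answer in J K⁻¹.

For an isothermal ideal gas ΔS_gas = nR ln(P₁/P₂) = 2.49 × 8.314 × ln(113/16.1) = 40.3 J/K.

ΔS_gas = 40.3 J/K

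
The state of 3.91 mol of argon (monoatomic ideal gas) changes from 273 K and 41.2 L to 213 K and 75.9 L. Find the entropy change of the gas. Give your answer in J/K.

Entropy is a state function: ΔS = nC_V ln(T₂/T₁) + nR ln(V₂/V₁), with C_V = 3R/2 = 12.47 J mol⁻¹ K⁻¹ for a monoatomic ideal gas.
ΔS = 3.91 × [12.47 × ln(213/273) + 8.314 × ln(75.9/41.2)] = 7.76 J/K.

ΔS = 7.76 J/K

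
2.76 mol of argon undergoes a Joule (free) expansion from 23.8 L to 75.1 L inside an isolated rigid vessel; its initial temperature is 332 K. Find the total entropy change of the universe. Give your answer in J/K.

ΔS_universe = 26.4 J/K

No heat is exchanged and no work is done, so the ideal-gas temperature stays constant.
Entropy is a state function; using a reversible isothermal path, ΔS_gas = nR ln(V₂/V₁) = 2.76 × 8.314 × ln(75.1/23.8) = 26.4 J/K.
The insulated surroundings exchange no heat, so ΔS_surr = 0 and ΔS_universe = ΔS_gas.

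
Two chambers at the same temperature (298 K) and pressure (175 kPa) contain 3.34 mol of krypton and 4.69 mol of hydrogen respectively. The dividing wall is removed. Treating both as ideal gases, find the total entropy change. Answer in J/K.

Mole fractions: x_A = 3.34/8.03 = 0.416, x_B = 0.584.
ΔS_mix = −R(n_A ln x_A + n_B ln x_B) = −8.314 × (3.34 ln 0.416 + 4.69 ln 0.584) = 45.3 J/K.

ΔS_mix = 45.3 J/K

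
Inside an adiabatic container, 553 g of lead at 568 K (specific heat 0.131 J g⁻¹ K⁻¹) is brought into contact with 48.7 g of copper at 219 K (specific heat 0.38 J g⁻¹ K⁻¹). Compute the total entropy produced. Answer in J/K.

ΔS_total = 5.49 J/K

Energy balance: T_f = (m₁c₁T₁ + m₂c₂T₂)/(m₁c₁ + m₂c₂) = 496.99 K.
ΔS₁ = m₁c₁ ln(T_f/T₁) = 72.443 × ln(496.99/568) = -9.675 J/K.
ΔS₂ = m₂c₂ ln(T_f/T₂) = 18.506 × ln(496.99/219) = 15.17 J/K.
ΔS_total = -9.675 + 15.17 = 5.49 J/K.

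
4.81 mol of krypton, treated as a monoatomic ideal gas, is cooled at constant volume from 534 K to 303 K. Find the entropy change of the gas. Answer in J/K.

ΔS = -34 J/K

At constant volume, ΔS = nC_V ln(T₂/T₁) with C_V = 3R/2 = 12.47 J mol⁻¹ K⁻¹.
ΔS = 4.81 × 12.47 × ln(303/534) = -34 J/K.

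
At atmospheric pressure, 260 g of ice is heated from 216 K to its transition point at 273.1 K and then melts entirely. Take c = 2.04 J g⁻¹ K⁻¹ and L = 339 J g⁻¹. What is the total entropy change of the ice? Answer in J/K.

ΔS = 447 J/K

Warming step: ΔS₁ = m c ln(T_tr/T_i) = 260 × 2.04 × ln(273.1/216) = 124.4 J/K.
Phase change: ΔS₂ = +mL/T_tr = 260 × 339 / 273.1 = 322.7 J/K.
ΔS_total = (124.4) + (322.7) = 447 J/K.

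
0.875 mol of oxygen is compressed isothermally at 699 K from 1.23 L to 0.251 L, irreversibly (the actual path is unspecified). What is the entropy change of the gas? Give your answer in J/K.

ΔS_gas = -11.6 J/K

Entropy is a state function, so ΔS_gas depends only on the end states.
For an isothermal ideal gas ΔS_gas = nR ln(V₂/V₁) = 0.875 × 8.314 × ln(0.251/1.23) = -11.6 J/K.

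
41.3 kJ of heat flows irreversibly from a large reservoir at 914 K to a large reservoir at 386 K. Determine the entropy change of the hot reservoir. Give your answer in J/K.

ΔS_hot = -45.2 J/K

The hot reservoir loses heat Q, so ΔS_hot = −Q/T_H = −41300/914 = -45.2 J/K.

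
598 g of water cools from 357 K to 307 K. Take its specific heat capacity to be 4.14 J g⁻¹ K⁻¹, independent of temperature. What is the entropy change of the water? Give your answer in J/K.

ΔS = ∫dQ_rev/T = m c ln(T₂/T₁) = 598 × 4.14 × ln(307/357) = -374 J/K.

ΔS = -374 J/K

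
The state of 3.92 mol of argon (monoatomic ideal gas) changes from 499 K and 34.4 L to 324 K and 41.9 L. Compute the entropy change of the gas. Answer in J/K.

Entropy is a state function: ΔS = nC_V ln(T₂/T₁) + nR ln(V₂/V₁), with C_V = 3R/2 = 12.47 J mol⁻¹ K⁻¹ for a monoatomic ideal gas.
ΔS = 3.92 × [12.47 × ln(324/499) + 8.314 × ln(41.9/34.4)] = -14.7 J/K.

ΔS = -14.7 J/K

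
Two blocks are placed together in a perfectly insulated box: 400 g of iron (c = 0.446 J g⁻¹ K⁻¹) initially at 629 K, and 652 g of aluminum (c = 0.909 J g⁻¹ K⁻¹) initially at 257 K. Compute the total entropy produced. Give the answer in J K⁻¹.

ΔS_total = 63 J/K

Energy balance: T_f = (m₁c₁T₁ + m₂c₂T₂)/(m₁c₁ + m₂c₂) = 343.07 K.
ΔS₁ = m₁c₁ ln(T_f/T₁) = 178.4 × ln(343.07/629) = -108.15 J/K.
ΔS₂ = m₂c₂ ln(T_f/T₂) = 592.668 × ln(343.07/257) = 171.19 J/K.
ΔS_total = -108.15 + 171.19 = 63 J/K.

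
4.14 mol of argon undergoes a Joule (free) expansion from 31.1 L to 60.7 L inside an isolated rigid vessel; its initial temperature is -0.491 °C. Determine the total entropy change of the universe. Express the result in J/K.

For an ideal gas in free expansion Q = 0 and W = 0, so T is unchanged.
Entropy is a state function; using a reversible isothermal path, ΔS_gas = nR ln(V₂/V₁) = 4.14 × 8.314 × ln(60.7/31.1) = 23 J/K.
The insulated surroundings exchange no heat, so ΔS_surr = 0 and ΔS_universe = ΔS_gas.

ΔS_universe = 23 J/K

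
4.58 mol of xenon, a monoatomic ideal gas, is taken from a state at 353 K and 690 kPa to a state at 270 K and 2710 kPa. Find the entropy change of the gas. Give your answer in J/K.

ΔS = -77.6 J/K

ΔS = nC_p ln(T₂/T₁) − nR ln(P₂/P₁), with C_p = 5R/2 = 20.79 J mol⁻¹ K⁻¹ for a monoatomic ideal gas.
ΔS = 4.58 × [20.79 × ln(270/353) − 8.314 × ln(2710/690)] = -77.6 J/K.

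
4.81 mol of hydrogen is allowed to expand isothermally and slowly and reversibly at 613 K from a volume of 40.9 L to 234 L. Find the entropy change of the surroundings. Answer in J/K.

For an isothermal ideal gas ΔS_gas = nR ln(V₂/V₁) = 4.81 × 8.314 × ln(234/40.9) = 69.8 J/K.
The process is reversible, so ΔS_surr = −ΔS_gas = -69.8 J/K and ΔS_universe = 0.

ΔS_surr = -69.8 J/K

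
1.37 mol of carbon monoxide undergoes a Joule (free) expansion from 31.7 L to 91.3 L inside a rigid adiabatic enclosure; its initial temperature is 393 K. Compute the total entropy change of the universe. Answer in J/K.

For an ideal gas in free expansion Q = 0 and W = 0, so T is unchanged.
Entropy is a state function; using a reversible isothermal path, ΔS_gas = nR ln(V₂/V₁) = 1.37 × 8.314 × ln(91.3/31.7) = 12 J/K.
The insulated surroundings exchange no heat, so ΔS_surr = 0 and ΔS_universe = ΔS_gas.

ΔS_universe = 12 J/K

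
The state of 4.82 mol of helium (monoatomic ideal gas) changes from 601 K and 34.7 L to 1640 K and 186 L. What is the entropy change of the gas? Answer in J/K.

ΔS = 128 J/K

Entropy is a state function: ΔS = nC_V ln(T₂/T₁) + nR ln(V₂/V₁), with C_V = 3R/2 = 12.47 J mol⁻¹ K⁻¹ for a monoatomic ideal gas.
ΔS = 4.82 × [12.47 × ln(1640/601) + 8.314 × ln(186/34.7)] = 128 J/K.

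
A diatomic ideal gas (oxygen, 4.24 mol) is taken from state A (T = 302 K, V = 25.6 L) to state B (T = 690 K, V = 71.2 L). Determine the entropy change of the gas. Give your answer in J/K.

Entropy is a state function: ΔS = nC_V ln(T₂/T₁) + nR ln(V₂/V₁), with C_V = 5R/2 = 20.79 J mol⁻¹ K⁻¹ for a diatomic ideal gas.
ΔS = 4.24 × [20.79 × ln(690/302) + 8.314 × ln(71.2/25.6)] = 109 J/K.

ΔS = 109 J/K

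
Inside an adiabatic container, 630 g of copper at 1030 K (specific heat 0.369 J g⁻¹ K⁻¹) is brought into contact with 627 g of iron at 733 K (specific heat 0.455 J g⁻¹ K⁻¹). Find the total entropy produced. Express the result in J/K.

ΔS_total = 7.46 J/K

Energy balance: T_f = (m₁c₁T₁ + m₂c₂T₂)/(m₁c₁ + m₂c₂) = 866.35 K.
ΔS₁ = m₁c₁ ln(T_f/T₁) = 232.47 × ln(866.35/1030) = -40.22 J/K.
ΔS₂ = m₂c₂ ln(T_f/T₂) = 285.285 × ln(866.35/733) = 47.68 J/K.
ΔS_total = -40.22 + 47.68 = 7.46 J/K.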